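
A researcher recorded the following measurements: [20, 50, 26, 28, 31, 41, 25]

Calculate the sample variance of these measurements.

108.2857

Step 1: Compute the mean: (20 + 50 + 26 + 28 + 31 + 41 + 25) / 7 = 31.5714
Step 2: Compute squared deviations from the mean:
  (20 - 31.5714)^2 = 133.898
  (50 - 31.5714)^2 = 339.6122
  (26 - 31.5714)^2 = 31.0408
  (28 - 31.5714)^2 = 12.7551
  (31 - 31.5714)^2 = 0.3265
  (41 - 31.5714)^2 = 88.898
  (25 - 31.5714)^2 = 43.1837
Step 3: Sum of squared deviations = 649.7143
Step 4: Sample variance = 649.7143 / 6 = 108.2857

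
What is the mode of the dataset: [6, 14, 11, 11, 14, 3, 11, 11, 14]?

11

Step 1: Count the frequency of each value:
  3: appears 1 time(s)
  6: appears 1 time(s)
  11: appears 4 time(s)
  14: appears 3 time(s)
Step 2: The value 11 appears most frequently (4 times).
Step 3: Mode = 11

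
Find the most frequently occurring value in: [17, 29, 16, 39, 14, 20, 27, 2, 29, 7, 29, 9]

29

Step 1: Count the frequency of each value:
  2: appears 1 time(s)
  7: appears 1 time(s)
  9: appears 1 time(s)
  14: appears 1 time(s)
  16: appears 1 time(s)
  17: appears 1 time(s)
  20: appears 1 time(s)
  27: appears 1 time(s)
  29: appears 3 time(s)
  39: appears 1 time(s)
Step 2: The value 29 appears most frequently (3 times).
Step 3: Mode = 29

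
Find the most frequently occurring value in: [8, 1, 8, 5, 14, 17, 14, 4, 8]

8

Step 1: Count the frequency of each value:
  1: appears 1 time(s)
  4: appears 1 time(s)
  5: appears 1 time(s)
  8: appears 3 time(s)
  14: appears 2 time(s)
  17: appears 1 time(s)
Step 2: The value 8 appears most frequently (3 times).
Step 3: Mode = 8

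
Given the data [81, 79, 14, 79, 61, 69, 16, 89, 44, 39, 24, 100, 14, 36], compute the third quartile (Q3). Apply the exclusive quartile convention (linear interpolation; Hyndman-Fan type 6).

79.5

Step 1: Sort the data: [14, 14, 16, 24, 36, 39, 44, 61, 69, 79, 79, 81, 89, 100]
Step 2: n = 14
Step 3: Using the exclusive quartile method:
  Q1 = 22
  Q2 (median) = 52.5
  Q3 = 79.5
  IQR = Q3 - Q1 = 79.5 - 22 = 57.5
Step 4: Q3 = 79.5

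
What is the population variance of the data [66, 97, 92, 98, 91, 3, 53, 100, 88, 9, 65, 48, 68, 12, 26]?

1119.5289

Step 1: Compute the mean: (66 + 97 + 92 + 98 + 91 + 3 + 53 + 100 + 88 + 9 + 65 + 48 + 68 + 12 + 26) / 15 = 61.0667
Step 2: Compute squared deviations from the mean:
  (66 - 61.0667)^2 = 24.3378
  (97 - 61.0667)^2 = 1291.2044
  (92 - 61.0667)^2 = 956.8711
  (98 - 61.0667)^2 = 1364.0711
  (91 - 61.0667)^2 = 896.0044
  (3 - 61.0667)^2 = 3371.7378
  (53 - 61.0667)^2 = 65.0711
  (100 - 61.0667)^2 = 1515.8044
  (88 - 61.0667)^2 = 725.4044
  (9 - 61.0667)^2 = 2710.9378
  (65 - 61.0667)^2 = 15.4711
  (48 - 61.0667)^2 = 170.7378
  (68 - 61.0667)^2 = 48.0711
  (12 - 61.0667)^2 = 2407.5378
  (26 - 61.0667)^2 = 1229.6711
Step 3: Sum of squared deviations = 16792.9333
Step 4: Population variance = 16792.9333 / 15 = 1119.5289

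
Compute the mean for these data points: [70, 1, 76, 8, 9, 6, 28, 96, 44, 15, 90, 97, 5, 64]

43.5

Step 1: Sum all values: 70 + 1 + 76 + 8 + 9 + 6 + 28 + 96 + 44 + 15 + 90 + 97 + 5 + 64 = 609
Step 2: Count the number of values: n = 14
Step 3: Mean = sum / n = 609 / 14 = 43.5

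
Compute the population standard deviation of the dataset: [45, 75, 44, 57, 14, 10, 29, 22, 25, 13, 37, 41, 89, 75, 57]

23.6395

Step 1: Compute the mean: 42.2
Step 2: Sum of squared deviations from the mean: 8382.4
Step 3: Population variance = 8382.4 / 15 = 558.8267
Step 4: Standard deviation = sqrt(558.8267) = 23.6395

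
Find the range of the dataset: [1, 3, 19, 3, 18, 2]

18

Step 1: Identify the maximum value: max = 19
Step 2: Identify the minimum value: min = 1
Step 3: Range = max - min = 19 - 1 = 18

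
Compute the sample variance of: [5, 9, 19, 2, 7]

41.8

Step 1: Compute the mean: (5 + 9 + 19 + 2 + 7) / 5 = 8.4
Step 2: Compute squared deviations from the mean:
  (5 - 8.4)^2 = 11.56
  (9 - 8.4)^2 = 0.36
  (19 - 8.4)^2 = 112.36
  (2 - 8.4)^2 = 40.96
  (7 - 8.4)^2 = 1.96
Step 3: Sum of squared deviations = 167.2
Step 4: Sample variance = 167.2 / 4 = 41.8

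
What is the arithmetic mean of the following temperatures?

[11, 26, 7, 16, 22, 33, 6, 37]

19.75

Step 1: Sum all values: 11 + 26 + 7 + 16 + 22 + 33 + 6 + 37 = 158
Step 2: Count the number of values: n = 8
Step 3: Mean = sum / n = 158 / 8 = 19.75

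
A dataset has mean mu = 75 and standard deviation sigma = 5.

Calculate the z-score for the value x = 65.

-2

Step 1: Recall the z-score formula: z = (x - mu) / sigma
Step 2: Substitute values: z = (65 - 75) / 5
Step 3: z = -10 / 5 = -2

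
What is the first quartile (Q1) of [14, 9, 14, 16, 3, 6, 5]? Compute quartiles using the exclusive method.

5

Step 1: Sort the data: [3, 5, 6, 9, 14, 14, 16]
Step 2: n = 7
Step 3: Using the exclusive quartile method:
  Q1 = 5
  Q2 (median) = 9
  Q3 = 14
  IQR = Q3 - Q1 = 14 - 5 = 9
Step 4: Q1 = 5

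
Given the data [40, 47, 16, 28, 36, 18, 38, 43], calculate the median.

37

Step 1: Sort the data in ascending order: [16, 18, 28, 36, 38, 40, 43, 47]
Step 2: The number of values is n = 8.
Step 3: Since n is even, the median is the average of positions 4 and 5:
  Median = (36 + 38) / 2 = 37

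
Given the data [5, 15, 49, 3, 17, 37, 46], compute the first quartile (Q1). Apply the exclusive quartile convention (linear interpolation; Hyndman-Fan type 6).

5

Step 1: Sort the data: [3, 5, 15, 17, 37, 46, 49]
Step 2: n = 7
Step 3: Using the exclusive quartile method:
  Q1 = 5
  Q2 (median) = 17
  Q3 = 46
  IQR = Q3 - Q1 = 46 - 5 = 41
Step 4: Q1 = 5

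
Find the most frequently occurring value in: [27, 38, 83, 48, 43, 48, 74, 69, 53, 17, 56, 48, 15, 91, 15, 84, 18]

48

Step 1: Count the frequency of each value:
  15: appears 2 time(s)
  17: appears 1 time(s)
  18: appears 1 time(s)
  27: appears 1 time(s)
  38: appears 1 time(s)
  43: appears 1 time(s)
  48: appears 3 time(s)
  53: appears 1 time(s)
  56: appears 1 time(s)
  69: appears 1 time(s)
  74: appears 1 time(s)
  83: appears 1 time(s)
  84: appears 1 time(s)
  91: appears 1 time(s)
Step 2: The value 48 appears most frequently (3 times).
Step 3: Mode = 48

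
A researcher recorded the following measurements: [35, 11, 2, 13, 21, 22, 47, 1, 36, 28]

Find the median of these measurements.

21.5

Step 1: Sort the data in ascending order: [1, 2, 11, 13, 21, 22, 28, 35, 36, 47]
Step 2: The number of values is n = 10.
Step 3: Since n is even, the median is the average of positions 5 and 6:
  Median = (21 + 22) / 2 = 21.5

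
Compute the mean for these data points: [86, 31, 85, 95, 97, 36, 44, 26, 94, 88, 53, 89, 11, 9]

60.2857

Step 1: Sum all values: 86 + 31 + 85 + 95 + 97 + 36 + 44 + 26 + 94 + 88 + 53 + 89 + 11 + 9 = 844
Step 2: Count the number of values: n = 14
Step 3: Mean = sum / n = 844 / 14 = 60.2857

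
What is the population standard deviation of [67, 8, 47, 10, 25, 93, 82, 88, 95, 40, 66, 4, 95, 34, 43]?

31.9205

Step 1: Compute the mean: 53.1333
Step 2: Sum of squared deviations from the mean: 15283.7333
Step 3: Population variance = 15283.7333 / 15 = 1018.9156
Step 4: Standard deviation = sqrt(1018.9156) = 31.9205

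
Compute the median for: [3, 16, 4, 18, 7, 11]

9

Step 1: Sort the data in ascending order: [3, 4, 7, 11, 16, 18]
Step 2: The number of values is n = 6.
Step 3: Since n is even, the median is the average of positions 3 and 4:
  Median = (7 + 11) / 2 = 9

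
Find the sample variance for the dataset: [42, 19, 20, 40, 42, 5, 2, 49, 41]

311.1111

Step 1: Compute the mean: (42 + 19 + 20 + 40 + 42 + 5 + 2 + 49 + 41) / 9 = 28.8889
Step 2: Compute squared deviations from the mean:
  (42 - 28.8889)^2 = 171.9012
  (19 - 28.8889)^2 = 97.7901
  (20 - 28.8889)^2 = 79.0123
  (40 - 28.8889)^2 = 123.4568
  (42 - 28.8889)^2 = 171.9012
  (5 - 28.8889)^2 = 570.679
  (2 - 28.8889)^2 = 723.0123
  (49 - 28.8889)^2 = 404.4568
  (41 - 28.8889)^2 = 146.679
Step 3: Sum of squared deviations = 2488.8889
Step 4: Sample variance = 2488.8889 / 8 = 311.1111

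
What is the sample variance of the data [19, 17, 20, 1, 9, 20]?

59.8667

Step 1: Compute the mean: (19 + 17 + 20 + 1 + 9 + 20) / 6 = 14.3333
Step 2: Compute squared deviations from the mean:
  (19 - 14.3333)^2 = 21.7778
  (17 - 14.3333)^2 = 7.1111
  (20 - 14.3333)^2 = 32.1111
  (1 - 14.3333)^2 = 177.7778
  (9 - 14.3333)^2 = 28.4444
  (20 - 14.3333)^2 = 32.1111
Step 3: Sum of squared deviations = 299.3333
Step 4: Sample variance = 299.3333 / 5 = 59.8667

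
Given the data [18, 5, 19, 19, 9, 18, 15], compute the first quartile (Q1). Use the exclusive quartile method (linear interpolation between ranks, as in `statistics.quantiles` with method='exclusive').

9

Step 1: Sort the data: [5, 9, 15, 18, 18, 19, 19]
Step 2: n = 7
Step 3: Using the exclusive quartile method:
  Q1 = 9
  Q2 (median) = 18
  Q3 = 19
  IQR = Q3 - Q1 = 19 - 9 = 10
Step 4: Q1 = 9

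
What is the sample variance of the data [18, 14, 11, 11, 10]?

10.7

Step 1: Compute the mean: (18 + 14 + 11 + 11 + 10) / 5 = 12.8
Step 2: Compute squared deviations from the mean:
  (18 - 12.8)^2 = 27.04
  (14 - 12.8)^2 = 1.44
  (11 - 12.8)^2 = 3.24
  (11 - 12.8)^2 = 3.24
  (10 - 12.8)^2 = 7.84
Step 3: Sum of squared deviations = 42.8
Step 4: Sample variance = 42.8 / 4 = 10.7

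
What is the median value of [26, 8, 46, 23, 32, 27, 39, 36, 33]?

32

Step 1: Sort the data in ascending order: [8, 23, 26, 27, 32, 33, 36, 39, 46]
Step 2: The number of values is n = 9.
Step 3: Since n is odd, the median is the middle value at position 5: 32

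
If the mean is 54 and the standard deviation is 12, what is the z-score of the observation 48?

-0.5

Step 1: Recall the z-score formula: z = (x - mu) / sigma
Step 2: Substitute values: z = (48 - 54) / 12
Step 3: z = -6 / 12 = -0.5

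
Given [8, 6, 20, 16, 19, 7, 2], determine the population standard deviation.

6.5559

Step 1: Compute the mean: 11.1429
Step 2: Sum of squared deviations from the mean: 300.8571
Step 3: Population variance = 300.8571 / 7 = 42.9796
Step 4: Standard deviation = sqrt(42.9796) = 6.5559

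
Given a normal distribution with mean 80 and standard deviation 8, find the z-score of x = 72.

-1

Step 1: Recall the z-score formula: z = (x - mu) / sigma
Step 2: Substitute values: z = (72 - 80) / 8
Step 3: z = -8 / 8 = -1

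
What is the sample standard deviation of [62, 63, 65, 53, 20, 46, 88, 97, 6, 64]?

27.5649

Step 1: Compute the mean: 56.4
Step 2: Sum of squared deviations from the mean: 6838.4
Step 3: Sample variance = 6838.4 / 9 = 759.8222
Step 4: Standard deviation = sqrt(759.8222) = 27.5649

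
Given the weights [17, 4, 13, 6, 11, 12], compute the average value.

10.5

Step 1: Sum all values: 17 + 4 + 13 + 6 + 11 + 12 = 63
Step 2: Count the number of values: n = 6
Step 3: Mean = sum / n = 63 / 6 = 10.5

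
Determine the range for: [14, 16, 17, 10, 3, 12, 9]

14

Step 1: Identify the maximum value: max = 17
Step 2: Identify the minimum value: min = 3
Step 3: Range = max - min = 17 - 3 = 14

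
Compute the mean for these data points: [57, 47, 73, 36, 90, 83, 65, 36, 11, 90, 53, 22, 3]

51.2308

Step 1: Sum all values: 57 + 47 + 73 + 36 + 90 + 83 + 65 + 36 + 11 + 90 + 53 + 22 + 3 = 666
Step 2: Count the number of values: n = 13
Step 3: Mean = sum / n = 666 / 13 = 51.2308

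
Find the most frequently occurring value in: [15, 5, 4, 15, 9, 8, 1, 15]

15

Step 1: Count the frequency of each value:
  1: appears 1 time(s)
  4: appears 1 time(s)
  5: appears 1 time(s)
  8: appears 1 time(s)
  9: appears 1 time(s)
  15: appears 3 time(s)
Step 2: The value 15 appears most frequently (3 times).
Step 3: Mode = 15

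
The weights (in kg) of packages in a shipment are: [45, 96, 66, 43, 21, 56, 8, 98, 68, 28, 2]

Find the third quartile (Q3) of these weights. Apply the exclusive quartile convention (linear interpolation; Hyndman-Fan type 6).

68

Step 1: Sort the data: [2, 8, 21, 28, 43, 45, 56, 66, 68, 96, 98]
Step 2: n = 11
Step 3: Using the exclusive quartile method:
  Q1 = 21
  Q2 (median) = 45
  Q3 = 68
  IQR = Q3 - Q1 = 68 - 21 = 47
Step 4: Q3 = 68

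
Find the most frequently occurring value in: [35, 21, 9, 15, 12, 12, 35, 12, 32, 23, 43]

12

Step 1: Count the frequency of each value:
  9: appears 1 time(s)
  12: appears 3 time(s)
  15: appears 1 time(s)
  21: appears 1 time(s)
  23: appears 1 time(s)
  32: appears 1 time(s)
  35: appears 2 time(s)
  43: appears 1 time(s)
Step 2: The value 12 appears most frequently (3 times).
Step 3: Mode = 12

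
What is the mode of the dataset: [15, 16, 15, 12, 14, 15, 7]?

15

Step 1: Count the frequency of each value:
  7: appears 1 time(s)
  12: appears 1 time(s)
  14: appears 1 time(s)
  15: appears 3 time(s)
  16: appears 1 time(s)
Step 2: The value 15 appears most frequently (3 times).
Step 3: Mode = 15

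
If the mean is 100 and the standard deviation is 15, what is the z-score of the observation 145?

3

Step 1: Recall the z-score formula: z = (x - mu) / sigma
Step 2: Substitute values: z = (145 - 100) / 15
Step 3: z = 45 / 15 = 3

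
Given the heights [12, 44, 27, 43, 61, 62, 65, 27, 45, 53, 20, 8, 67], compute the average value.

41.0769

Step 1: Sum all values: 12 + 44 + 27 + 43 + 61 + 62 + 65 + 27 + 45 + 53 + 20 + 8 + 67 = 534
Step 2: Count the number of values: n = 13
Step 3: Mean = sum / n = 534 / 13 = 41.0769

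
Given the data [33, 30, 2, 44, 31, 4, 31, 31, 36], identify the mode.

31

Step 1: Count the frequency of each value:
  2: appears 1 time(s)
  4: appears 1 time(s)
  30: appears 1 time(s)
  31: appears 3 time(s)
  33: appears 1 time(s)
  36: appears 1 time(s)
  44: appears 1 time(s)
Step 2: The value 31 appears most frequently (3 times).
Step 3: Mode = 31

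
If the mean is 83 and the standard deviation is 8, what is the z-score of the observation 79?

-0.5

Step 1: Recall the z-score formula: z = (x - mu) / sigma
Step 2: Substitute values: z = (79 - 83) / 8
Step 3: z = -4 / 8 = -0.5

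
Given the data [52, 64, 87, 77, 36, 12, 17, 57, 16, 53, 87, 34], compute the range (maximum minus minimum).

75

Step 1: Identify the maximum value: max = 87
Step 2: Identify the minimum value: min = 12
Step 3: Range = max - min = 87 - 12 = 75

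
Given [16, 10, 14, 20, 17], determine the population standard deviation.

3.3226

Step 1: Compute the mean: 15.4
Step 2: Sum of squared deviations from the mean: 55.2
Step 3: Population variance = 55.2 / 5 = 11.04
Step 4: Standard deviation = sqrt(11.04) = 3.3226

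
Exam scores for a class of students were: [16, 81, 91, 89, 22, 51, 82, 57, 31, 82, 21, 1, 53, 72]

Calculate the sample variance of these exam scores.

932.7308

Step 1: Compute the mean: (16 + 81 + 91 + 89 + 22 + 51 + 82 + 57 + 31 + 82 + 21 + 1 + 53 + 72) / 14 = 53.5
Step 2: Compute squared deviations from the mean:
  (16 - 53.5)^2 = 1406.25
  (81 - 53.5)^2 = 756.25
  (91 - 53.5)^2 = 1406.25
  (89 - 53.5)^2 = 1260.25
  (22 - 53.5)^2 = 992.25
  (51 - 53.5)^2 = 6.25
  (82 - 53.5)^2 = 812.25
  (57 - 53.5)^2 = 12.25
  (31 - 53.5)^2 = 506.25
  (82 - 53.5)^2 = 812.25
  (21 - 53.5)^2 = 1056.25
  (1 - 53.5)^2 = 2756.25
  (53 - 53.5)^2 = 0.25
  (72 - 53.5)^2 = 342.25
Step 3: Sum of squared deviations = 12125.5
Step 4: Sample variance = 12125.5 / 13 = 932.7308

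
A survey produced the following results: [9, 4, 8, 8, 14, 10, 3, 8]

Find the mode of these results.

8

Step 1: Count the frequency of each value:
  3: appears 1 time(s)
  4: appears 1 time(s)
  8: appears 3 time(s)
  9: appears 1 time(s)
  10: appears 1 time(s)
  14: appears 1 time(s)
Step 2: The value 8 appears most frequently (3 times).
Step 3: Mode = 8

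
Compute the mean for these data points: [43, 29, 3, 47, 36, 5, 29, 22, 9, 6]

22.9

Step 1: Sum all values: 43 + 29 + 3 + 47 + 36 + 5 + 29 + 22 + 9 + 6 = 229
Step 2: Count the number of values: n = 10
Step 3: Mean = sum / n = 229 / 10 = 22.9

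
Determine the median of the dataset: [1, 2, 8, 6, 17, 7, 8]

7

Step 1: Sort the data in ascending order: [1, 2, 6, 7, 8, 8, 17]
Step 2: The number of values is n = 7.
Step 3: Since n is odd, the median is the middle value at position 4: 7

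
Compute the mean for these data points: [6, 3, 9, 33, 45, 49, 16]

23

Step 1: Sum all values: 6 + 3 + 9 + 33 + 45 + 49 + 16 = 161
Step 2: Count the number of values: n = 7
Step 3: Mean = sum / n = 161 / 7 = 23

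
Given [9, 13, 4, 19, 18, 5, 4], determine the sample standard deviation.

6.4734

Step 1: Compute the mean: 10.2857
Step 2: Sum of squared deviations from the mean: 251.4286
Step 3: Sample variance = 251.4286 / 6 = 41.9048
Step 4: Standard deviation = sqrt(41.9048) = 6.4734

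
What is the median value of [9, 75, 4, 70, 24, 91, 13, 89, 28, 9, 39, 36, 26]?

28

Step 1: Sort the data in ascending order: [4, 9, 9, 13, 24, 26, 28, 36, 39, 70, 75, 89, 91]
Step 2: The number of values is n = 13.
Step 3: Since n is odd, the median is the middle value at position 7: 28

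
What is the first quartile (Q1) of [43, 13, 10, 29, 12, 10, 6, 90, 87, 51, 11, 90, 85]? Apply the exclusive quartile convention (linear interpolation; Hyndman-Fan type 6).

10.5

Step 1: Sort the data: [6, 10, 10, 11, 12, 13, 29, 43, 51, 85, 87, 90, 90]
Step 2: n = 13
Step 3: Using the exclusive quartile method:
  Q1 = 10.5
  Q2 (median) = 29
  Q3 = 86
  IQR = Q3 - Q1 = 86 - 10.5 = 75.5
Step 4: Q1 = 10.5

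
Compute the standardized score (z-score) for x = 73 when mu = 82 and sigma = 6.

-1.5

Step 1: Recall the z-score formula: z = (x - mu) / sigma
Step 2: Substitute values: z = (73 - 82) / 6
Step 3: z = -9 / 6 = -1.5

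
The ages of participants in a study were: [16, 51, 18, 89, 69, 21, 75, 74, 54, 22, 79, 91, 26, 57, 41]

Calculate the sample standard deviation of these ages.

26.8067

Step 1: Compute the mean: 52.2
Step 2: Sum of squared deviations from the mean: 10060.4
Step 3: Sample variance = 10060.4 / 14 = 718.6
Step 4: Standard deviation = sqrt(718.6) = 26.8067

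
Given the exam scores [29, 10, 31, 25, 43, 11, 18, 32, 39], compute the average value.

26.4444

Step 1: Sum all values: 29 + 10 + 31 + 25 + 43 + 11 + 18 + 32 + 39 = 238
Step 2: Count the number of values: n = 9
Step 3: Mean = sum / n = 238 / 9 = 26.4444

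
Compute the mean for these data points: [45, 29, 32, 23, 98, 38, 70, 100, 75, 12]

52.2

Step 1: Sum all values: 45 + 29 + 32 + 23 + 98 + 38 + 70 + 100 + 75 + 12 = 522
Step 2: Count the number of values: n = 10
Step 3: Mean = sum / n = 522 / 10 = 52.2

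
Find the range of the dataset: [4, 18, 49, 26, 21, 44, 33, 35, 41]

45

Step 1: Identify the maximum value: max = 49
Step 2: Identify the minimum value: min = 4
Step 3: Range = max - min = 49 - 4 = 45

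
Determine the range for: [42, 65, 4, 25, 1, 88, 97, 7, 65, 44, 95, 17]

96

Step 1: Identify the maximum value: max = 97
Step 2: Identify the minimum value: min = 1
Step 3: Range = max - min = 97 - 1 = 96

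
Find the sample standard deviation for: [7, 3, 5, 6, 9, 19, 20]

6.8417

Step 1: Compute the mean: 9.8571
Step 2: Sum of squared deviations from the mean: 280.8571
Step 3: Sample variance = 280.8571 / 6 = 46.8095
Step 4: Standard deviation = sqrt(46.8095) = 6.8417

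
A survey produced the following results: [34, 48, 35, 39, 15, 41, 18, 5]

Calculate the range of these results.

43

Step 1: Identify the maximum value: max = 48
Step 2: Identify the minimum value: min = 5
Step 3: Range = max - min = 48 - 5 = 43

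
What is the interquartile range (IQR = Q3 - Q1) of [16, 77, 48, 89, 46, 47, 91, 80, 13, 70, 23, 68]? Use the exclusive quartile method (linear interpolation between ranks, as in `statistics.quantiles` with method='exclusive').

50.5

Step 1: Sort the data: [13, 16, 23, 46, 47, 48, 68, 70, 77, 80, 89, 91]
Step 2: n = 12
Step 3: Using the exclusive quartile method:
  Q1 = 28.75
  Q2 (median) = 58
  Q3 = 79.25
  IQR = Q3 - Q1 = 79.25 - 28.75 = 50.5
Step 4: IQR = 50.5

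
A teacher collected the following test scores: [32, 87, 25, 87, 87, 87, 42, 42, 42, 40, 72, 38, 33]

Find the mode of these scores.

87

Step 1: Count the frequency of each value:
  25: appears 1 time(s)
  32: appears 1 time(s)
  33: appears 1 time(s)
  38: appears 1 time(s)
  40: appears 1 time(s)
  42: appears 3 time(s)
  72: appears 1 time(s)
  87: appears 4 time(s)
Step 2: The value 87 appears most frequently (4 times).
Step 3: Mode = 87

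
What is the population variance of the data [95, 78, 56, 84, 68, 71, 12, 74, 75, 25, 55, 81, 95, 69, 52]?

504.8

Step 1: Compute the mean: (95 + 78 + 56 + 84 + 68 + 71 + 12 + 74 + 75 + 25 + 55 + 81 + 95 + 69 + 52) / 15 = 66
Step 2: Compute squared deviations from the mean:
  (95 - 66)^2 = 841
  (78 - 66)^2 = 144
  (56 - 66)^2 = 100
  (84 - 66)^2 = 324
  (68 - 66)^2 = 4
  (71 - 66)^2 = 25
  (12 - 66)^2 = 2916
  (74 - 66)^2 = 64
  (75 - 66)^2 = 81
  (25 - 66)^2 = 1681
  (55 - 66)^2 = 121
  (81 - 66)^2 = 225
  (95 - 66)^2 = 841
  (69 - 66)^2 = 9
  (52 - 66)^2 = 196
Step 3: Sum of squared deviations = 7572
Step 4: Population variance = 7572 / 15 = 504.8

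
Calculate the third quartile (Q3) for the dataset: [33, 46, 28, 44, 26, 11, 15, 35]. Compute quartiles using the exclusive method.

41.75

Step 1: Sort the data: [11, 15, 26, 28, 33, 35, 44, 46]
Step 2: n = 8
Step 3: Using the exclusive quartile method:
  Q1 = 17.75
  Q2 (median) = 30.5
  Q3 = 41.75
  IQR = Q3 - Q1 = 41.75 - 17.75 = 24
Step 4: Q3 = 41.75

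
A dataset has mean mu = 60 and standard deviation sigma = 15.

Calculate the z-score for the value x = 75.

1

Step 1: Recall the z-score formula: z = (x - mu) / sigma
Step 2: Substitute values: z = (75 - 60) / 15
Step 3: z = 15 / 15 = 1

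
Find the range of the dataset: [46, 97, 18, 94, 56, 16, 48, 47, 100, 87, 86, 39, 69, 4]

96

Step 1: Identify the maximum value: max = 100
Step 2: Identify the minimum value: min = 4
Step 3: Range = max - min = 100 - 4 = 96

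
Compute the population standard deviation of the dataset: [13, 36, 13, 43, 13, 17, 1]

13.6262

Step 1: Compute the mean: 19.4286
Step 2: Sum of squared deviations from the mean: 1299.7143
Step 3: Population variance = 1299.7143 / 7 = 185.6735
Step 4: Standard deviation = sqrt(185.6735) = 13.6262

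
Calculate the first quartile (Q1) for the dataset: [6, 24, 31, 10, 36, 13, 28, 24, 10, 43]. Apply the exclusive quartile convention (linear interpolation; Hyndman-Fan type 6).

10

Step 1: Sort the data: [6, 10, 10, 13, 24, 24, 28, 31, 36, 43]
Step 2: n = 10
Step 3: Using the exclusive quartile method:
  Q1 = 10
  Q2 (median) = 24
  Q3 = 32.25
  IQR = Q3 - Q1 = 32.25 - 10 = 22.25
Step 4: Q1 = 10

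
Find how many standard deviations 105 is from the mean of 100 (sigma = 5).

1

Step 1: Recall the z-score formula: z = (x - mu) / sigma
Step 2: Substitute values: z = (105 - 100) / 5
Step 3: z = 5 / 5 = 1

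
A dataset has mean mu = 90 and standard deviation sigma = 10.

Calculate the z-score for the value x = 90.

0

Step 1: Recall the z-score formula: z = (x - mu) / sigma
Step 2: Substitute values: z = (90 - 90) / 10
Step 3: z = 0 / 10 = 0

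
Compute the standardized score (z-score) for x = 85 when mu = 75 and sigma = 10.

1

Step 1: Recall the z-score formula: z = (x - mu) / sigma
Step 2: Substitute values: z = (85 - 75) / 10
Step 3: z = 10 / 10 = 1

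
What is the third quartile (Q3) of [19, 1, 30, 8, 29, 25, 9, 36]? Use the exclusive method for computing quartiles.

29.75

Step 1: Sort the data: [1, 8, 9, 19, 25, 29, 30, 36]
Step 2: n = 8
Step 3: Using the exclusive quartile method:
  Q1 = 8.25
  Q2 (median) = 22
  Q3 = 29.75
  IQR = Q3 - Q1 = 29.75 - 8.25 = 21.5
Step 4: Q3 = 29.75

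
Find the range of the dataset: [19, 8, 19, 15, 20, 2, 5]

18

Step 1: Identify the maximum value: max = 20
Step 2: Identify the minimum value: min = 2
Step 3: Range = max - min = 20 - 2 = 18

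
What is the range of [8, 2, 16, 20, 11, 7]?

18

Step 1: Identify the maximum value: max = 20
Step 2: Identify the minimum value: min = 2
Step 3: Range = max - min = 20 - 2 = 18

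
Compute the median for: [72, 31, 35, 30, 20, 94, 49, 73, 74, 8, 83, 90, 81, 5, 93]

72

Step 1: Sort the data in ascending order: [5, 8, 20, 30, 31, 35, 49, 72, 73, 74, 81, 83, 90, 93, 94]
Step 2: The number of values is n = 15.
Step 3: Since n is odd, the median is the middle value at position 8: 72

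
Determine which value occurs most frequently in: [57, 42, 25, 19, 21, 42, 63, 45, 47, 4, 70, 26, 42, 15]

42

Step 1: Count the frequency of each value:
  4: appears 1 time(s)
  15: appears 1 time(s)
  19: appears 1 time(s)
  21: appears 1 time(s)
  25: appears 1 time(s)
  26: appears 1 time(s)
  42: appears 3 time(s)
  45: appears 1 time(s)
  47: appears 1 time(s)
  57: appears 1 time(s)
  63: appears 1 time(s)
  70: appears 1 time(s)
Step 2: The value 42 appears most frequently (3 times).
Step 3: Mode = 42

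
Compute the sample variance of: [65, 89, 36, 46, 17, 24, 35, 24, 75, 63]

594.4889

Step 1: Compute the mean: (65 + 89 + 36 + 46 + 17 + 24 + 35 + 24 + 75 + 63) / 10 = 47.4
Step 2: Compute squared deviations from the mean:
  (65 - 47.4)^2 = 309.76
  (89 - 47.4)^2 = 1730.56
  (36 - 47.4)^2 = 129.96
  (46 - 47.4)^2 = 1.96
  (17 - 47.4)^2 = 924.16
  (24 - 47.4)^2 = 547.56
  (35 - 47.4)^2 = 153.76
  (24 - 47.4)^2 = 547.56
  (75 - 47.4)^2 = 761.76
  (63 - 47.4)^2 = 243.36
Step 3: Sum of squared deviations = 5350.4
Step 4: Sample variance = 5350.4 / 9 = 594.4889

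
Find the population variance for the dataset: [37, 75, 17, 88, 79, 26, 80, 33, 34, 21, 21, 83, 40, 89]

753.0867

Step 1: Compute the mean: (37 + 75 + 17 + 88 + 79 + 26 + 80 + 33 + 34 + 21 + 21 + 83 + 40 + 89) / 14 = 51.6429
Step 2: Compute squared deviations from the mean:
  (37 - 51.6429)^2 = 214.4133
  (75 - 51.6429)^2 = 545.5561
  (17 - 51.6429)^2 = 1200.1276
  (88 - 51.6429)^2 = 1321.8418
  (79 - 51.6429)^2 = 748.4133
  (26 - 51.6429)^2 = 657.5561
  (80 - 51.6429)^2 = 804.1276
  (33 - 51.6429)^2 = 347.5561
  (34 - 51.6429)^2 = 311.2704
  (21 - 51.6429)^2 = 938.9847
  (21 - 51.6429)^2 = 938.9847
  (83 - 51.6429)^2 = 983.2704
  (40 - 51.6429)^2 = 135.5561
  (89 - 51.6429)^2 = 1395.5561
Step 3: Sum of squared deviations = 10543.2143
Step 4: Population variance = 10543.2143 / 14 = 753.0867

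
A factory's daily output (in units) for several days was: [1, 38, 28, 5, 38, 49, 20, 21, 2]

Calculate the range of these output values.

48

Step 1: Identify the maximum value: max = 49
Step 2: Identify the minimum value: min = 1
Step 3: Range = max - min = 49 - 1 = 48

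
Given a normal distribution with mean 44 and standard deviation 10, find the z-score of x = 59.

1.5

Step 1: Recall the z-score formula: z = (x - mu) / sigma
Step 2: Substitute values: z = (59 - 44) / 10
Step 3: z = 15 / 10 = 1.5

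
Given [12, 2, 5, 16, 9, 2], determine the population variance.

26.8889

Step 1: Compute the mean: (12 + 2 + 5 + 16 + 9 + 2) / 6 = 7.6667
Step 2: Compute squared deviations from the mean:
  (12 - 7.6667)^2 = 18.7778
  (2 - 7.6667)^2 = 32.1111
  (5 - 7.6667)^2 = 7.1111
  (16 - 7.6667)^2 = 69.4444
  (9 - 7.6667)^2 = 1.7778
  (2 - 7.6667)^2 = 32.1111
Step 3: Sum of squared deviations = 161.3333
Step 4: Population variance = 161.3333 / 6 = 26.8889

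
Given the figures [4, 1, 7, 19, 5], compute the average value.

7.2

Step 1: Sum all values: 4 + 1 + 7 + 19 + 5 = 36
Step 2: Count the number of values: n = 5
Step 3: Mean = sum / n = 36 / 5 = 7.2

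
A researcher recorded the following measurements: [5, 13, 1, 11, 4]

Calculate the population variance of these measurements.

20.16

Step 1: Compute the mean: (5 + 13 + 1 + 11 + 4) / 5 = 6.8
Step 2: Compute squared deviations from the mean:
  (5 - 6.8)^2 = 3.24
  (13 - 6.8)^2 = 38.44
  (1 - 6.8)^2 = 33.64
  (11 - 6.8)^2 = 17.64
  (4 - 6.8)^2 = 7.84
Step 3: Sum of squared deviations = 100.8
Step 4: Population variance = 100.8 / 5 = 20.16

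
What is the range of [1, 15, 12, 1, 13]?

14

Step 1: Identify the maximum value: max = 15
Step 2: Identify the minimum value: min = 1
Step 3: Range = max - min = 15 - 1 = 14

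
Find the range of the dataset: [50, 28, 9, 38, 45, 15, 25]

41

Step 1: Identify the maximum value: max = 50
Step 2: Identify the minimum value: min = 9
Step 3: Range = max - min = 50 - 9 = 41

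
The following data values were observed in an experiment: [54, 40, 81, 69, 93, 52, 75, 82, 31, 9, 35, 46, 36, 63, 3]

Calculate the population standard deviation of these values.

25.5251

Step 1: Compute the mean: 51.2667
Step 2: Sum of squared deviations from the mean: 9772.9333
Step 3: Population variance = 9772.9333 / 15 = 651.5289
Step 4: Standard deviation = sqrt(651.5289) = 25.5251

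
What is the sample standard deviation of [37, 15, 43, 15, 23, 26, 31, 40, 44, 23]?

10.9448

Step 1: Compute the mean: 29.7
Step 2: Sum of squared deviations from the mean: 1078.1
Step 3: Sample variance = 1078.1 / 9 = 119.7889
Step 4: Standard deviation = sqrt(119.7889) = 10.9448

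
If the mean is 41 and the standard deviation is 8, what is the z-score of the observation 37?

-0.5

Step 1: Recall the z-score formula: z = (x - mu) / sigma
Step 2: Substitute values: z = (37 - 41) / 8
Step 3: z = -4 / 8 = -0.5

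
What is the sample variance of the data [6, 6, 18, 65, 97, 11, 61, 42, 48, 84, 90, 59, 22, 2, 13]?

1091.1143

Step 1: Compute the mean: (6 + 6 + 18 + 65 + 97 + 11 + 61 + 42 + 48 + 84 + 90 + 59 + 22 + 2 + 13) / 15 = 41.6
Step 2: Compute squared deviations from the mean:
  (6 - 41.6)^2 = 1267.36
  (6 - 41.6)^2 = 1267.36
  (18 - 41.6)^2 = 556.96
  (65 - 41.6)^2 = 547.56
  (97 - 41.6)^2 = 3069.16
  (11 - 41.6)^2 = 936.36
  (61 - 41.6)^2 = 376.36
  (42 - 41.6)^2 = 0.16
  (48 - 41.6)^2 = 40.96
  (84 - 41.6)^2 = 1797.76
  (90 - 41.6)^2 = 2342.56
  (59 - 41.6)^2 = 302.76
  (22 - 41.6)^2 = 384.16
  (2 - 41.6)^2 = 1568.16
  (13 - 41.6)^2 = 817.96
Step 3: Sum of squared deviations = 15275.6
Step 4: Sample variance = 15275.6 / 14 = 1091.1143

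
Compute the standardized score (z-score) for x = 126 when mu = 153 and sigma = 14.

-1.9286

Step 1: Recall the z-score formula: z = (x - mu) / sigma
Step 2: Substitute values: z = (126 - 153) / 14
Step 3: z = -27 / 14 = -1.9286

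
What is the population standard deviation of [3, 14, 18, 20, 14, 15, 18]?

5.1784

Step 1: Compute the mean: 14.5714
Step 2: Sum of squared deviations from the mean: 187.7143
Step 3: Population variance = 187.7143 / 7 = 26.8163
Step 4: Standard deviation = sqrt(26.8163) = 5.1784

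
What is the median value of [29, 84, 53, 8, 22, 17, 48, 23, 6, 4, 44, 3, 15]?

22

Step 1: Sort the data in ascending order: [3, 4, 6, 8, 15, 17, 22, 23, 29, 44, 48, 53, 84]
Step 2: The number of values is n = 13.
Step 3: Since n is odd, the median is the middle value at position 7: 22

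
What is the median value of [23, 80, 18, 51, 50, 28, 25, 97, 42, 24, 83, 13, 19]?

28

Step 1: Sort the data in ascending order: [13, 18, 19, 23, 24, 25, 28, 42, 50, 51, 80, 83, 97]
Step 2: The number of values is n = 13.
Step 3: Since n is odd, the median is the middle value at position 7: 28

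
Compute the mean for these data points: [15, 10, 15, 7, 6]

10.6

Step 1: Sum all values: 15 + 10 + 15 + 7 + 6 = 53
Step 2: Count the number of values: n = 5
Step 3: Mean = sum / n = 53 / 5 = 10.6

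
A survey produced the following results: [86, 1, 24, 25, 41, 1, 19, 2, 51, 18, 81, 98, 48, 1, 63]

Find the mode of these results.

1

Step 1: Count the frequency of each value:
  1: appears 3 time(s)
  2: appears 1 time(s)
  18: appears 1 time(s)
  19: appears 1 time(s)
  24: appears 1 time(s)
  25: appears 1 time(s)
  41: appears 1 time(s)
  48: appears 1 time(s)
  51: appears 1 time(s)
  63: appears 1 time(s)
  81: appears 1 time(s)
  86: appears 1 time(s)
  98: appears 1 time(s)
Step 2: The value 1 appears most frequently (3 times).
Step 3: Mode = 1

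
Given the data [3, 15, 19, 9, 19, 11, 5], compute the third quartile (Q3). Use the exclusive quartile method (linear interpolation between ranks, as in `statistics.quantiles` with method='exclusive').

19

Step 1: Sort the data: [3, 5, 9, 11, 15, 19, 19]
Step 2: n = 7
Step 3: Using the exclusive quartile method:
  Q1 = 5
  Q2 (median) = 11
  Q3 = 19
  IQR = Q3 - Q1 = 19 - 5 = 14
Step 4: Q3 = 19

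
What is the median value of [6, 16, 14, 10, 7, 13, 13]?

13

Step 1: Sort the data in ascending order: [6, 7, 10, 13, 13, 14, 16]
Step 2: The number of values is n = 7.
Step 3: Since n is odd, the median is the middle value at position 4: 13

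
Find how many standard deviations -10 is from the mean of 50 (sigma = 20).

-3

Step 1: Recall the z-score formula: z = (x - mu) / sigma
Step 2: Substitute values: z = (-10 - 50) / 20
Step 3: z = -60 / 20 = -3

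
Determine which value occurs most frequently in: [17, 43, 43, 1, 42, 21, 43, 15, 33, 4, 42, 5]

43

Step 1: Count the frequency of each value:
  1: appears 1 time(s)
  4: appears 1 time(s)
  5: appears 1 time(s)
  15: appears 1 time(s)
  17: appears 1 time(s)
  21: appears 1 time(s)
  33: appears 1 time(s)
  42: appears 2 time(s)
  43: appears 3 time(s)
Step 2: The value 43 appears most frequently (3 times).
Step 3: Mode = 43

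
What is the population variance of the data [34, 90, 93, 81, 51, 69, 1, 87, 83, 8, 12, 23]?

1144.8889

Step 1: Compute the mean: (34 + 90 + 93 + 81 + 51 + 69 + 1 + 87 + 83 + 8 + 12 + 23) / 12 = 52.6667
Step 2: Compute squared deviations from the mean:
  (34 - 52.6667)^2 = 348.4444
  (90 - 52.6667)^2 = 1393.7778
  (93 - 52.6667)^2 = 1626.7778
  (81 - 52.6667)^2 = 802.7778
  (51 - 52.6667)^2 = 2.7778
  (69 - 52.6667)^2 = 266.7778
  (1 - 52.6667)^2 = 2669.4444
  (87 - 52.6667)^2 = 1178.7778
  (83 - 52.6667)^2 = 920.1111
  (8 - 52.6667)^2 = 1995.1111
  (12 - 52.6667)^2 = 1653.7778
  (23 - 52.6667)^2 = 880.1111
Step 3: Sum of squared deviations = 13738.6667
Step 4: Population variance = 13738.6667 / 12 = 1144.8889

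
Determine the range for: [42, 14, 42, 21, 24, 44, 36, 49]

35

Step 1: Identify the maximum value: max = 49
Step 2: Identify the minimum value: min = 14
Step 3: Range = max - min = 49 - 14 = 35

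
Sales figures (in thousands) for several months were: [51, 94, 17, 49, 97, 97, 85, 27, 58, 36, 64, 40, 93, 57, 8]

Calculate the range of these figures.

89

Step 1: Identify the maximum value: max = 97
Step 2: Identify the minimum value: min = 8
Step 3: Range = max - min = 97 - 8 = 89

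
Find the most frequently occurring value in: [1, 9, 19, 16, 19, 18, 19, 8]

19

Step 1: Count the frequency of each value:
  1: appears 1 time(s)
  8: appears 1 time(s)
  9: appears 1 time(s)
  16: appears 1 time(s)
  18: appears 1 time(s)
  19: appears 3 time(s)
Step 2: The value 19 appears most frequently (3 times).
Step 3: Mode = 19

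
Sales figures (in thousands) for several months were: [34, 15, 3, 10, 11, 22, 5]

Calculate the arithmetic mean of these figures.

14.2857

Step 1: Sum all values: 34 + 15 + 3 + 10 + 11 + 22 + 5 = 100
Step 2: Count the number of values: n = 7
Step 3: Mean = sum / n = 100 / 7 = 14.2857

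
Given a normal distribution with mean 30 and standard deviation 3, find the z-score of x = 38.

2.6667

Step 1: Recall the z-score formula: z = (x - mu) / sigma
Step 2: Substitute values: z = (38 - 30) / 3
Step 3: z = 8 / 3 = 2.6667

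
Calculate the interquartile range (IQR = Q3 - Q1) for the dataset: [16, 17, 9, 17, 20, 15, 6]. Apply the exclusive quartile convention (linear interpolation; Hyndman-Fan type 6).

8

Step 1: Sort the data: [6, 9, 15, 16, 17, 17, 20]
Step 2: n = 7
Step 3: Using the exclusive quartile method:
  Q1 = 9
  Q2 (median) = 16
  Q3 = 17
  IQR = Q3 - Q1 = 17 - 9 = 8
Step 4: IQR = 8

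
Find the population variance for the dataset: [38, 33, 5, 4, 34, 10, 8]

200.6939

Step 1: Compute the mean: (38 + 33 + 5 + 4 + 34 + 10 + 8) / 7 = 18.8571
Step 2: Compute squared deviations from the mean:
  (38 - 18.8571)^2 = 366.449
  (33 - 18.8571)^2 = 200.0204
  (5 - 18.8571)^2 = 192.0204
  (4 - 18.8571)^2 = 220.7347
  (34 - 18.8571)^2 = 229.3061
  (10 - 18.8571)^2 = 78.449
  (8 - 18.8571)^2 = 117.8776
Step 3: Sum of squared deviations = 1404.8571
Step 4: Population variance = 1404.8571 / 7 = 200.6939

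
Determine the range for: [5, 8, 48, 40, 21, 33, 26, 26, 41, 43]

43

Step 1: Identify the maximum value: max = 48
Step 2: Identify the minimum value: min = 5
Step 3: Range = max - min = 48 - 5 = 43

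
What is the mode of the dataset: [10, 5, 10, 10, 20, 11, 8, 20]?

10

Step 1: Count the frequency of each value:
  5: appears 1 time(s)
  8: appears 1 time(s)
  10: appears 3 time(s)
  11: appears 1 time(s)
  20: appears 2 time(s)
Step 2: The value 10 appears most frequently (3 times).
Step 3: Mode = 10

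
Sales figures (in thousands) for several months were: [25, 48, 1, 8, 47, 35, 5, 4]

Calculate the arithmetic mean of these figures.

21.625

Step 1: Sum all values: 25 + 48 + 1 + 8 + 47 + 35 + 5 + 4 = 173
Step 2: Count the number of values: n = 8
Step 3: Mean = sum / n = 173 / 8 = 21.625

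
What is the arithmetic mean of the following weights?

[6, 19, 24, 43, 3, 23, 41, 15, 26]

22.2222

Step 1: Sum all values: 6 + 19 + 24 + 43 + 3 + 23 + 41 + 15 + 26 = 200
Step 2: Count the number of values: n = 9
Step 3: Mean = sum / n = 200 / 9 = 22.2222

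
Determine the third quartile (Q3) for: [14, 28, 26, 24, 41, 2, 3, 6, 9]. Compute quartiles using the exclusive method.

27

Step 1: Sort the data: [2, 3, 6, 9, 14, 24, 26, 28, 41]
Step 2: n = 9
Step 3: Using the exclusive quartile method:
  Q1 = 4.5
  Q2 (median) = 14
  Q3 = 27
  IQR = Q3 - Q1 = 27 - 4.5 = 22.5
Step 4: Q3 = 27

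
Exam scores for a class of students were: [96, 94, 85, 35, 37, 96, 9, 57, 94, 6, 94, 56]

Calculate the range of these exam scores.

90

Step 1: Identify the maximum value: max = 96
Step 2: Identify the minimum value: min = 6
Step 3: Range = max - min = 96 - 6 = 90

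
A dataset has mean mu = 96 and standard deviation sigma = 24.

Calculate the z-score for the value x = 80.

-0.6667

Step 1: Recall the z-score formula: z = (x - mu) / sigma
Step 2: Substitute values: z = (80 - 96) / 24
Step 3: z = -16 / 24 = -0.6667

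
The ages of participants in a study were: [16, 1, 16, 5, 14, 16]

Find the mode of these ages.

16

Step 1: Count the frequency of each value:
  1: appears 1 time(s)
  5: appears 1 time(s)
  14: appears 1 time(s)
  16: appears 3 time(s)
Step 2: The value 16 appears most frequently (3 times).
Step 3: Mode = 16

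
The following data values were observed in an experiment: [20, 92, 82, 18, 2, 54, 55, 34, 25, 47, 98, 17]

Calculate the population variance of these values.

923.2222

Step 1: Compute the mean: (20 + 92 + 82 + 18 + 2 + 54 + 55 + 34 + 25 + 47 + 98 + 17) / 12 = 45.3333
Step 2: Compute squared deviations from the mean:
  (20 - 45.3333)^2 = 641.7778
  (92 - 45.3333)^2 = 2177.7778
  (82 - 45.3333)^2 = 1344.4444
  (18 - 45.3333)^2 = 747.1111
  (2 - 45.3333)^2 = 1877.7778
  (54 - 45.3333)^2 = 75.1111
  (55 - 45.3333)^2 = 93.4444
  (34 - 45.3333)^2 = 128.4444
  (25 - 45.3333)^2 = 413.4444
  (47 - 45.3333)^2 = 2.7778
  (98 - 45.3333)^2 = 2773.7778
  (17 - 45.3333)^2 = 802.7778
Step 3: Sum of squared deviations = 11078.6667
Step 4: Population variance = 11078.6667 / 12 = 923.2222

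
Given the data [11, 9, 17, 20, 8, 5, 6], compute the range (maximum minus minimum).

15

Step 1: Identify the maximum value: max = 20
Step 2: Identify the minimum value: min = 5
Step 3: Range = max - min = 20 - 5 = 15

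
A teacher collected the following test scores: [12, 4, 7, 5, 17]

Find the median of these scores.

7

Step 1: Sort the data in ascending order: [4, 5, 7, 12, 17]
Step 2: The number of values is n = 5.
Step 3: Since n is odd, the median is the middle value at position 3: 7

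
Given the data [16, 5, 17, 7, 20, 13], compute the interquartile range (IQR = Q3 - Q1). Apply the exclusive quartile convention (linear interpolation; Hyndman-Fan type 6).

11.25

Step 1: Sort the data: [5, 7, 13, 16, 17, 20]
Step 2: n = 6
Step 3: Using the exclusive quartile method:
  Q1 = 6.5
  Q2 (median) = 14.5
  Q3 = 17.75
  IQR = Q3 - Q1 = 17.75 - 6.5 = 11.25
Step 4: IQR = 11.25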